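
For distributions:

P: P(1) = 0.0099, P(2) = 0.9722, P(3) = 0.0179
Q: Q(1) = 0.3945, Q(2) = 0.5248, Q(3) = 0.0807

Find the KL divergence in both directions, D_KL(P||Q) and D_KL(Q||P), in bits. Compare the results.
D_KL(P||Q) = 0.7732 bits, D_KL(Q||P) = 1.8059 bits. D_KL(Q||P) is larger than D_KL(P||Q) by 1.0327 bits; the two directions differ.

D_KL(P||Q) = Σ P(x) log₂(P(x)/Q(x))

Computing term by term:
  P(1)·log₂(P(1)/Q(1)) = 0.0099·log₂(0.0099/0.3945) = -0.05263
  P(2)·log₂(P(2)/Q(2)) = 0.9722·log₂(0.9722/0.5248) = 0.86476
  P(3)·log₂(P(3)/Q(3)) = 0.0179·log₂(0.0179/0.0807) = -0.03889

D_KL(P||Q) = -0.05263 + 0.86476 - 0.03889 = 0.77324 ≈ 0.7732 bits

D_KL(Q||P) = Σ Q(x) log₂(Q(x)/P(x))

Computing term by term:
  Q(1)·log₂(Q(1)/P(1)) = 0.3945·log₂(0.3945/0.0099) = 2.09734
  Q(2)·log₂(Q(2)/P(2)) = 0.5248·log₂(0.5248/0.9722) = -0.46680
  Q(3)·log₂(Q(3)/P(3)) = 0.0807·log₂(0.0807/0.0179) = 0.17533

D_KL(Q||P) = 2.09734 - 0.46680 + 0.17533 = 1.80587 ≈ 1.8059 bits

These are NOT equal (difference: 1.0327 bits). KL divergence is asymmetric: D_KL(P||Q) ≠ D_KL(Q||P) in general.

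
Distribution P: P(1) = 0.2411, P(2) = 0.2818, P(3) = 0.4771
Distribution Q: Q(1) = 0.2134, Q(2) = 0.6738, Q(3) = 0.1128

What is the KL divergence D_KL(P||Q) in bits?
0.6807 bits

D_KL(P||Q) = Σ P(x) log₂(P(x)/Q(x))

Computing term by term:
  P(1)·log₂(P(1)/Q(1)) = 0.2411·log₂(0.2411/0.2134) = 0.04245
  P(2)·log₂(P(2)/Q(2)) = 0.2818·log₂(0.2818/0.6738) = -0.35441
  P(3)·log₂(P(3)/Q(3)) = 0.4771·log₂(0.4771/0.1128) = 0.99262

D_KL(P||Q) = 0.04245 - 0.35441 + 0.99262 = 0.68066 ≈ 0.6807 bits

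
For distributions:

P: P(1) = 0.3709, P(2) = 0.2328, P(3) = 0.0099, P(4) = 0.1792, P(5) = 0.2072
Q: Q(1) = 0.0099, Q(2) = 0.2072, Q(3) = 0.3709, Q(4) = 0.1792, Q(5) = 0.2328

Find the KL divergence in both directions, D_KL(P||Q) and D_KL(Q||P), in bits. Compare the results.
D_KL(P||Q) = 1.8914 bits, D_KL(Q||P) = 1.8914 bits. The two directions give exactly the same value for this pair.

D_KL(P||Q) = Σ P(x) log₂(P(x)/Q(x))

Computing term by term:
  P(1)·log₂(P(1)/Q(1)) = 0.3709·log₂(0.3709/0.0099) = 1.93886
  P(2)·log₂(P(2)/Q(2)) = 0.2328·log₂(0.2328/0.2072) = 0.03913
  P(3)·log₂(P(3)/Q(3)) = 0.0099·log₂(0.0099/0.3709) = -0.05175
  P(4)·log₂(P(4)/Q(4)) = 0.1792·log₂(0.1792/0.1792) = 0.00000
  P(5)·log₂(P(5)/Q(5)) = 0.2072·log₂(0.2072/0.2328) = -0.03482

D_KL(P||Q) = 1.93886 + 0.03913 - 0.05175 + 0.00000 - 0.03482 = 1.89142 ≈ 1.8914 bits

D_KL(Q||P) = Σ Q(x) log₂(Q(x)/P(x))

Computing term by term:
  Q(1)·log₂(Q(1)/P(1)) = 0.0099·log₂(0.0099/0.3709) = -0.05175
  Q(2)·log₂(Q(2)/P(2)) = 0.2072·log₂(0.2072/0.2328) = -0.03482
  Q(3)·log₂(Q(3)/P(3)) = 0.3709·log₂(0.3709/0.0099) = 1.93886
  Q(4)·log₂(Q(4)/P(4)) = 0.1792·log₂(0.1792/0.1792) = 0.00000
  Q(5)·log₂(Q(5)/P(5)) = 0.2328·log₂(0.2328/0.2072) = 0.03913

D_KL(Q||P) = -0.05175 - 0.03482 + 1.93886 + 0.00000 + 0.03913 = 1.89142 ≈ 1.8914 bits

These ARE equal here. Q is P with outcomes relabeled (Q(1) = P(3), Q(2) = P(5), Q(3) = P(1), Q(5) = P(2)) by a relabeling that is its own inverse, so the two sums contain exactly the same terms in a different order. This is a special case — KL divergence is not symmetric in general: D_KL(P||Q) ≠ D_KL(Q||P) for most P, Q.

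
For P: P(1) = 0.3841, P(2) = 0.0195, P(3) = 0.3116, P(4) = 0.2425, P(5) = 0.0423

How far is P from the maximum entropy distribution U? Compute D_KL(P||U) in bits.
0.4681 bits

U(i) = 1/5 for all i

D_KL(P||U) = Σ P(x) log₂(P(x) / (1/5))
           = Σ P(x) log₂(P(x)) + log₂(5)
           = log₂(5) - H(P)

H(P) = -Σ P(x) log₂(P(x)):
  -P(1)·log₂(P(1)) = -(0.3841)·log₂(0.3841) = 0.53023
  -P(2)·log₂(P(2)) = -(0.0195)·log₂(0.0195) = 0.11077
  -P(3)·log₂(P(3)) = -(0.3116)·log₂(0.3116) = 0.52418
  -P(4)·log₂(P(4)) = -(0.2425)·log₂(0.2425) = 0.49566
  -P(5)·log₂(P(5)) = -(0.0423)·log₂(0.0423) = 0.19302
H(P) = 0.53023 + 0.11077 + 0.52418 + 0.49566 + 0.19302 = 1.85386 bits

log₂(5) = 2.32193 bits

D_KL(P||U) = 2.32193 - 1.85386 = 0.46807 ≈ 0.4681 bits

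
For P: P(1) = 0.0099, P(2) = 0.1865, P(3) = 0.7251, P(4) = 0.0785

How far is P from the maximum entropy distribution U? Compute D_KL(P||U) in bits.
0.8578 bits

U(i) = 1/4 for all i

D_KL(P||U) = Σ P(x) log₂(P(x) / (1/4))
           = Σ P(x) log₂(P(x)) + log₂(4)
           = log₂(4) - H(P)

H(P) = -Σ P(x) log₂(P(x)):
  -P(1)·log₂(P(1)) = -(0.0099)·log₂(0.0099) = 0.06592
  -P(2)·log₂(P(2)) = -(0.1865)·log₂(0.1865) = 0.45184
  -P(3)·log₂(P(3)) = -(0.7251)·log₂(0.7251) = 0.33626
  -P(4)·log₂(P(4)) = -(0.0785)·log₂(0.0785) = 0.28819
H(P) = 0.06592 + 0.45184 + 0.33626 + 0.28819 = 1.14221 bits

log₂(4) = 2.00000 bits

D_KL(P||U) = 2.00000 - 1.14221 = 0.85779 ≈ 0.8578 bits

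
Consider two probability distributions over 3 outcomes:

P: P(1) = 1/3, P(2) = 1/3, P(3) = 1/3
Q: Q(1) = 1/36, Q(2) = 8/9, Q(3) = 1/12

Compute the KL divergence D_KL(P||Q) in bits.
1.3900 bits

D_KL(P||Q) = Σ P(x) log₂(P(x)/Q(x))

Computing term by term:
  P(1)·log₂(P(1)/Q(1)) = (1/3)·log₂((1/3)/(1/36)) = 1.19499
  P(2)·log₂(P(2)/Q(2)) = (1/3)·log₂((1/3)/(8/9)) = -0.47168
  P(3)·log₂(P(3)/Q(3)) = (1/3)·log₂((1/3)/(1/12)) = 0.66667

D_KL(P||Q) = 1.19499 - 0.47168 + 0.66667 = 1.38998 ≈ 1.3900 bits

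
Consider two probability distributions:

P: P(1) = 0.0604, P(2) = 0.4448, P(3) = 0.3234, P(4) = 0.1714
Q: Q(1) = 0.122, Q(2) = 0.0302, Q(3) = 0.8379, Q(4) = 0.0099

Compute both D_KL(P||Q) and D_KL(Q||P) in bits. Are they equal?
D_KL(P||Q) = 1.9257 bits, D_KL(Q||P) = 1.1166 bits. No, they are not equal.

D_KL(P||Q) = Σ P(x) log₂(P(x)/Q(x))

Computing term by term:
  P(1)·log₂(P(1)/Q(1)) = 0.0604·log₂(0.0604/0.122) = -0.06126
  P(2)·log₂(P(2)/Q(2)) = 0.4448·log₂(0.4448/0.0302) = 1.72606
  P(3)·log₂(P(3)/Q(3)) = 0.3234·log₂(0.3234/0.8379) = -0.44418
  P(4)·log₂(P(4)/Q(4)) = 0.1714·log₂(0.1714/0.0099) = 0.70510

D_KL(P||Q) = -0.06126 + 1.72606 - 0.44418 + 0.70510 = 1.92572 ≈ 1.9257 bits

D_KL(Q||P) = Σ Q(x) log₂(Q(x)/P(x))

Computing term by term:
  Q(1)·log₂(Q(1)/P(1)) = 0.122·log₂(0.122/0.0604) = 0.12374
  Q(2)·log₂(Q(2)/P(2)) = 0.0302·log₂(0.0302/0.4448) = -0.11719
  Q(3)·log₂(Q(3)/P(3)) = 0.8379·log₂(0.8379/0.3234) = 1.15082
  Q(4)·log₂(Q(4)/P(4)) = 0.0099·log₂(0.0099/0.1714) = -0.04073

D_KL(Q||P) = 0.12374 - 0.11719 + 1.15082 - 0.04073 = 1.11664 ≈ 1.1166 bits

These are NOT equal (difference: 0.8091 bits). KL divergence is asymmetric: D_KL(P||Q) ≠ D_KL(Q||P) in general.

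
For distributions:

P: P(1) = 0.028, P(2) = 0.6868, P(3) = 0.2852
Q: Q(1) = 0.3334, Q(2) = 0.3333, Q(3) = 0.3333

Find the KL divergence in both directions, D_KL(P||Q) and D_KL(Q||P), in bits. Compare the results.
D_KL(P||Q) = 0.5522 bits, D_KL(Q||P) = 0.9188 bits. D_KL(Q||P) is larger than D_KL(P||Q) by 0.3666 bits; the two directions differ.

D_KL(P||Q) = Σ P(x) log₂(P(x)/Q(x))

Computing term by term:
  P(1)·log₂(P(1)/Q(1)) = 0.028·log₂(0.028/0.3334) = -0.10007
  P(2)·log₂(P(2)/Q(2)) = 0.6868·log₂(0.6868/0.3333) = 0.71638
  P(3)·log₂(P(3)/Q(3)) = 0.2852·log₂(0.2852/0.3333) = -0.06413

D_KL(P||Q) = -0.10007 + 0.71638 - 0.06413 = 0.55218 ≈ 0.5522 bits

D_KL(Q||P) = Σ Q(x) log₂(Q(x)/P(x))

Computing term by term:
  Q(1)·log₂(Q(1)/P(1)) = 0.3334·log₂(0.3334/0.028) = 1.19149
  Q(2)·log₂(Q(2)/P(2)) = 0.3333·log₂(0.3333/0.6868) = -0.34765
  Q(3)·log₂(Q(3)/P(3)) = 0.3333·log₂(0.3333/0.2852) = 0.07494

D_KL(Q||P) = 1.19149 - 0.34765 + 0.07494 = 0.91878 ≈ 0.9188 bits

These are NOT equal (difference: 0.3666 bits). KL divergence is asymmetric: D_KL(P||Q) ≠ D_KL(Q||P) in general.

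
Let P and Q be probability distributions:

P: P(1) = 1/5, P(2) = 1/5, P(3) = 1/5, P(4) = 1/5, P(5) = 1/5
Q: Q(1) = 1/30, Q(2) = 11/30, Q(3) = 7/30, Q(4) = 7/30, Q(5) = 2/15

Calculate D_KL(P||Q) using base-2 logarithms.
0.3701 bits

D_KL(P||Q) = Σ P(x) log₂(P(x)/Q(x))

Computing term by term:
  P(1)·log₂(P(1)/Q(1)) = (1/5)·log₂((1/5)/(1/30)) = 0.51699
  P(2)·log₂(P(2)/Q(2)) = (1/5)·log₂((1/5)/(11/30)) = -0.17489
  P(3)·log₂(P(3)/Q(3)) = (1/5)·log₂((1/5)/(7/30)) = -0.04448
  P(4)·log₂(P(4)/Q(4)) = (1/5)·log₂((1/5)/(7/30)) = -0.04448
  P(5)·log₂(P(5)/Q(5)) = (1/5)·log₂((1/5)/(2/15)) = 0.11699

D_KL(P||Q) = 0.51699 - 0.17489 - 0.04448 - 0.04448 + 0.11699 = 0.37013 ≈ 0.3701 bits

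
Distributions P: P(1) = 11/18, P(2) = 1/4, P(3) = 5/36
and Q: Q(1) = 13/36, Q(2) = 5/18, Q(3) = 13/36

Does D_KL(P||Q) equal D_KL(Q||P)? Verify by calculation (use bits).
D_KL(P||Q) = 0.2344 bits, D_KL(Q||P) = 0.2659 bits. No — D_KL(P||Q) ≠ D_KL(Q||P) for this pair.

D_KL(P||Q) = Σ P(x) log₂(P(x)/Q(x))

Computing term by term:
  P(1)·log₂(P(1)/Q(1)) = (11/18)·log₂((11/18)/(13/36)) = 0.46383
  P(2)·log₂(P(2)/Q(2)) = (1/4)·log₂((1/4)/(5/18)) = -0.03800
  P(3)·log₂(P(3)/Q(3)) = (5/36)·log₂((5/36)/(13/36)) = -0.19146

D_KL(P||Q) = 0.46383 - 0.03800 - 0.19146 = 0.23437 ≈ 0.2344 bits

D_KL(Q||P) = Σ Q(x) log₂(Q(x)/P(x))

Computing term by term:
  Q(1)·log₂(Q(1)/P(1)) = (13/36)·log₂((13/36)/(11/18)) = -0.27408
  Q(2)·log₂(Q(2)/P(2)) = (5/18)·log₂((5/18)/(1/4)) = 0.04222
  Q(3)·log₂(Q(3)/P(3)) = (13/36)·log₂((13/36)/(5/36)) = 0.49780

D_KL(Q||P) = -0.27408 + 0.04222 + 0.49780 = 0.26594 ≈ 0.2659 bits

These are NOT equal (difference: 0.0315 bits). KL divergence is asymmetric: D_KL(P||Q) ≠ D_KL(Q||P) in general.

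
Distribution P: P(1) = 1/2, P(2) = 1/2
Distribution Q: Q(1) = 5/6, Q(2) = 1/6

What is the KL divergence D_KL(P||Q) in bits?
0.4240 bits

D_KL(P||Q) = Σ P(x) log₂(P(x)/Q(x))

Computing term by term:
  P(1)·log₂(P(1)/Q(1)) = (1/2)·log₂((1/2)/(5/6)) = -0.36848
  P(2)·log₂(P(2)/Q(2)) = (1/2)·log₂((1/2)/(1/6)) = 0.79248

D_KL(P||Q) = -0.36848 + 0.79248 = 0.42400 ≈ 0.4240 bits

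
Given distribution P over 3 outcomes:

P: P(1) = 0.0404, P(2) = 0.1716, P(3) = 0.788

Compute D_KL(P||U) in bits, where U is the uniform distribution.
0.6907 bits

U(i) = 1/3 for all i

D_KL(P||U) = Σ P(x) log₂(P(x) / (1/3))
           = Σ P(x) log₂(P(x)) + log₂(3)
           = log₂(3) - H(P)

H(P) = -Σ P(x) log₂(P(x)):
  -P(1)·log₂(P(1)) = -(0.0404)·log₂(0.0404) = 0.18703
  -P(2)·log₂(P(2)) = -(0.1716)·log₂(0.1716) = 0.43636
  -P(3)·log₂(P(3)) = -(0.788)·log₂(0.788) = 0.27086
H(P) = 0.18703 + 0.43636 + 0.27086 = 0.89425 bits

log₂(3) = 1.58496 bits

D_KL(P||U) = 1.58496 - 0.89425 = 0.69071 ≈ 0.6907 bits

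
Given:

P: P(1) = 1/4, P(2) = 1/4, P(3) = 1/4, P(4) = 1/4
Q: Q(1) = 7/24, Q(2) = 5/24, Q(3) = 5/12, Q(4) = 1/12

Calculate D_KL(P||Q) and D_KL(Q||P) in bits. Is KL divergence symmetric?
D_KL(P||Q) = 0.2222 bits, D_KL(Q||P) = 0.1851 bits. No, KL divergence is not symmetric.

D_KL(P||Q) = Σ P(x) log₂(P(x)/Q(x))

Computing term by term:
  P(1)·log₂(P(1)/Q(1)) = (1/4)·log₂((1/4)/(7/24)) = -0.05560
  P(2)·log₂(P(2)/Q(2)) = (1/4)·log₂((1/4)/(5/24)) = 0.06576
  P(3)·log₂(P(3)/Q(3)) = (1/4)·log₂((1/4)/(5/12)) = -0.18424
  P(4)·log₂(P(4)/Q(4)) = (1/4)·log₂((1/4)/(1/12)) = 0.39624

D_KL(P||Q) = -0.05560 + 0.06576 - 0.18424 + 0.39624 = 0.22216 ≈ 0.2222 bits

D_KL(Q||P) = Σ Q(x) log₂(Q(x)/P(x))

Computing term by term:
  Q(1)·log₂(Q(1)/P(1)) = (7/24)·log₂((7/24)/(1/4)) = 0.06486
  Q(2)·log₂(Q(2)/P(2)) = (5/24)·log₂((5/24)/(1/4)) = -0.05480
  Q(3)·log₂(Q(3)/P(3)) = (5/12)·log₂((5/12)/(1/4)) = 0.30707
  Q(4)·log₂(Q(4)/P(4)) = (1/12)·log₂((1/12)/(1/4)) = -0.13208

D_KL(Q||P) = 0.06486 - 0.05480 + 0.30707 - 0.13208 = 0.18505 ≈ 0.1851 bits

These are NOT equal (difference: 0.0371 bits). KL divergence is asymmetric: D_KL(P||Q) ≠ D_KL(Q||P) in general.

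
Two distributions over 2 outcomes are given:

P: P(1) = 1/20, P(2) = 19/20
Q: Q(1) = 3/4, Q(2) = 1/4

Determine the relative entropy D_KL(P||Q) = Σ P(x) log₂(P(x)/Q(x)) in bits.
1.6344 bits

D_KL(P||Q) = Σ P(x) log₂(P(x)/Q(x))

Computing term by term:
  P(1)·log₂(P(1)/Q(1)) = (1/20)·log₂((1/20)/(3/4)) = -0.19534
  P(2)·log₂(P(2)/Q(2)) = (19/20)·log₂((19/20)/(1/4)) = 1.82970

D_KL(P||Q) = -0.19534 + 1.82970 = 1.63436 ≈ 1.6344 bits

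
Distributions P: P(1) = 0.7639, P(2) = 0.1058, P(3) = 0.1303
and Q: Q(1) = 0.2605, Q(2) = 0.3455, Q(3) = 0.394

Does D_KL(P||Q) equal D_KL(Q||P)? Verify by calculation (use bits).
D_KL(P||Q) = 0.7970 bits, D_KL(Q||P) = 0.8145 bits. No — D_KL(P||Q) ≠ D_KL(Q||P) for this pair.

D_KL(P||Q) = Σ P(x) log₂(P(x)/Q(x))

Computing term by term:
  P(1)·log₂(P(1)/Q(1)) = 0.7639·log₂(0.7639/0.2605) = 1.18565
  P(2)·log₂(P(2)/Q(2)) = 0.1058·log₂(0.1058/0.3455) = -0.18064
  P(3)·log₂(P(3)/Q(3)) = 0.1303·log₂(0.1303/0.394) = -0.20801

D_KL(P||Q) = 1.18565 - 0.18064 - 0.20801 = 0.79700 ≈ 0.7970 bits

D_KL(Q||P) = Σ Q(x) log₂(Q(x)/P(x))

Computing term by term:
  Q(1)·log₂(Q(1)/P(1)) = 0.2605·log₂(0.2605/0.7639) = -0.40432
  Q(2)·log₂(Q(2)/P(2)) = 0.3455·log₂(0.3455/0.1058) = 0.58989
  Q(3)·log₂(Q(3)/P(3)) = 0.394·log₂(0.394/0.1303) = 0.62897

D_KL(Q||P) = -0.40432 + 0.58989 + 0.62897 = 0.81454 ≈ 0.8145 bits

These are NOT equal (difference: 0.0175 bits). KL divergence is asymmetric: D_KL(P||Q) ≠ D_KL(Q||P) in general.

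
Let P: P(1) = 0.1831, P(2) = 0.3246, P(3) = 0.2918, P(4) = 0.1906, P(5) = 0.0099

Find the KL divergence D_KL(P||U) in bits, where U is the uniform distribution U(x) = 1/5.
0.3063 bits

U(i) = 1/5 for all i

D_KL(P||U) = Σ P(x) log₂(P(x) / (1/5))
           = Σ P(x) log₂(P(x)) + log₂(5)
           = log₂(5) - H(P)

H(P) = -Σ P(x) log₂(P(x)):
  -P(1)·log₂(P(1)) = -(0.1831)·log₂(0.1831) = 0.44847
  -P(2)·log₂(P(2)) = -(0.3246)·log₂(0.3246) = 0.52691
  -P(3)·log₂(P(3)) = -(0.2918)·log₂(0.2918) = 0.51851
  -P(4)·log₂(P(4)) = -(0.1906)·log₂(0.1906) = 0.45580
  -P(5)·log₂(P(5)) = -(0.0099)·log₂(0.0099) = 0.06592
H(P) = 0.44847 + 0.52691 + 0.51851 + 0.45580 + 0.06592 = 2.01561 bits

log₂(5) = 2.32193 bits

D_KL(P||U) = 2.32193 - 2.01561 = 0.30632 ≈ 0.3063 bits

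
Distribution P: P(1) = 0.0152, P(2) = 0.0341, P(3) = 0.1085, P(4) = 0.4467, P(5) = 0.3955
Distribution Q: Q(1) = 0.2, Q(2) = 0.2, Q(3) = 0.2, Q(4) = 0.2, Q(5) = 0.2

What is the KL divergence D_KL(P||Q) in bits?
0.6676 bits

D_KL(P||Q) = Σ P(x) log₂(P(x)/Q(x))

Computing term by term:
  P(1)·log₂(P(1)/Q(1)) = 0.0152·log₂(0.0152/0.2) = -0.05651
  P(2)·log₂(P(2)/Q(2)) = 0.0341·log₂(0.0341/0.2) = -0.08703
  P(3)·log₂(P(3)/Q(3)) = 0.1085·log₂(0.1085/0.2) = -0.09573
  P(4)·log₂(P(4)/Q(4)) = 0.4467·log₂(0.4467/0.2) = 0.51786
  P(5)·log₂(P(5)/Q(5)) = 0.3955·log₂(0.3955/0.2) = 0.38904

D_KL(P||Q) = -0.05651 - 0.08703 - 0.09573 + 0.51786 + 0.38904 = 0.66763 ≈ 0.6676 bits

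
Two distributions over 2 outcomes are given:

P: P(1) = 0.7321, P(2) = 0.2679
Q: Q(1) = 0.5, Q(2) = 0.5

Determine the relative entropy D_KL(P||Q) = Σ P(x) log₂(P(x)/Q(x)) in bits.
0.1616 bits

D_KL(P||Q) = Σ P(x) log₂(P(x)/Q(x))

Computing term by term:
  P(1)·log₂(P(1)/Q(1)) = 0.7321·log₂(0.7321/0.5) = 0.40274
  P(2)·log₂(P(2)/Q(2)) = 0.2679·log₂(0.2679/0.5) = -0.24117

D_KL(P||Q) = 0.40274 - 0.24117 = 0.16157 ≈ 0.1616 bits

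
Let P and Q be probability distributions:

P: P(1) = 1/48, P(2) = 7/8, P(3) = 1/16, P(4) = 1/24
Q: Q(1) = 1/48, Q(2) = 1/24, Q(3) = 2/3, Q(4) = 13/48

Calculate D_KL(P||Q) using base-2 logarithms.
3.5173 bits

D_KL(P||Q) = Σ P(x) log₂(P(x)/Q(x))

Computing term by term:
  P(1)·log₂(P(1)/Q(1)) = (1/48)·log₂((1/48)/(1/48)) = 0.00000
  P(2)·log₂(P(2)/Q(2)) = (7/8)·log₂((7/8)/(1/24)) = 3.84328
  P(3)·log₂(P(3)/Q(3)) = (1/16)·log₂((1/16)/(2/3)) = -0.21344
  P(4)·log₂(P(4)/Q(4)) = (1/24)·log₂((1/24)/(13/48)) = -0.11252

D_KL(P||Q) = 0.00000 + 3.84328 - 0.21344 - 0.11252 = 3.51732 ≈ 3.5173 bits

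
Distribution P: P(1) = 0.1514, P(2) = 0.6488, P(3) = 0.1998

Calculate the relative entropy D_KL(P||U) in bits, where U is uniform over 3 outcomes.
0.3035 bits

U(i) = 1/3 for all i

D_KL(P||U) = Σ P(x) log₂(P(x) / (1/3))
           = Σ P(x) log₂(P(x)) + log₂(3)
           = log₂(3) - H(P)

H(P) = -Σ P(x) log₂(P(x)):
  -P(1)·log₂(P(1)) = -(0.1514)·log₂(0.1514) = 0.41235
  -P(2)·log₂(P(2)) = -(0.6488)·log₂(0.6488) = 0.40495
  -P(3)·log₂(P(3)) = -(0.1998)·log₂(0.1998) = 0.46421
H(P) = 0.41235 + 0.40495 + 0.46421 = 1.28151 bits

log₂(3) = 1.58496 bits

D_KL(P||U) = 1.58496 - 1.28151 = 0.30345 ≈ 0.3035 bits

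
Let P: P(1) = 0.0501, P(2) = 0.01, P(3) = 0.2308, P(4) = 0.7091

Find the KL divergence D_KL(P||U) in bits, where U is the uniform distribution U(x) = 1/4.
0.8773 bits

U(i) = 1/4 for all i

D_KL(P||U) = Σ P(x) log₂(P(x) / (1/4))
           = Σ P(x) log₂(P(x)) + log₂(4)
           = log₂(4) - H(P)

H(P) = -Σ P(x) log₂(P(x)):
  -P(1)·log₂(P(1)) = -(0.0501)·log₂(0.0501) = 0.21638
  -P(2)·log₂(P(2)) = -(0.01)·log₂(0.01) = 0.06644
  -P(3)·log₂(P(3)) = -(0.2308)·log₂(0.2308) = 0.48821
  -P(4)·log₂(P(4)) = -(0.7091)·log₂(0.7091) = 0.35167
H(P) = 0.21638 + 0.06644 + 0.48821 + 0.35167 = 1.12270 bits

log₂(4) = 2.00000 bits

D_KL(P||U) = 2.00000 - 1.12270 = 0.87730 ≈ 0.8773 bits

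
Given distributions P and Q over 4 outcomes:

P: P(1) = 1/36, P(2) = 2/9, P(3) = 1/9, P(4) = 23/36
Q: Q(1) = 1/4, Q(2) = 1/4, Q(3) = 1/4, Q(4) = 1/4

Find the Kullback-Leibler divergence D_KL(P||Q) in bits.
0.6090 bits

D_KL(P||Q) = Σ P(x) log₂(P(x)/Q(x))

Computing term by term:
  P(1)·log₂(P(1)/Q(1)) = (1/36)·log₂((1/36)/(1/4)) = -0.08805
  P(2)·log₂(P(2)/Q(2)) = (2/9)·log₂((2/9)/(1/4)) = -0.03776
  P(3)·log₂(P(3)/Q(3)) = (1/9)·log₂((1/9)/(1/4)) = -0.12999
  P(4)·log₂(P(4)/Q(4)) = (23/36)·log₂((23/36)/(1/4)) = 0.86482

D_KL(P||Q) = -0.08805 - 0.03776 - 0.12999 + 0.86482 = 0.60902 ≈ 0.6090 bits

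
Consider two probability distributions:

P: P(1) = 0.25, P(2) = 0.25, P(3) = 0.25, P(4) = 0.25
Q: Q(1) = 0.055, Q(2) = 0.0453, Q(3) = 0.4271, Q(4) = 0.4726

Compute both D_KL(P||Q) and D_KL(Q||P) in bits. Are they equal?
D_KL(P||Q) = 0.7394 bits, D_KL(Q||P) = 0.5324 bits. No, they are not equal.

D_KL(P||Q) = Σ P(x) log₂(P(x)/Q(x))

Computing term by term:
  P(1)·log₂(P(1)/Q(1)) = 0.25·log₂(0.25/0.055) = 0.54611
  P(2)·log₂(P(2)/Q(2)) = 0.25·log₂(0.25/0.0453) = 0.61609
  P(3)·log₂(P(3)/Q(3)) = 0.25·log₂(0.25/0.4271) = -0.19316
  P(4)·log₂(P(4)/Q(4)) = 0.25·log₂(0.25/0.4726) = -0.22967

D_KL(P||Q) = 0.54611 + 0.61609 - 0.19316 - 0.22967 = 0.73937 ≈ 0.7394 bits

D_KL(Q||P) = Σ Q(x) log₂(Q(x)/P(x))

Computing term by term:
  Q(1)·log₂(Q(1)/P(1)) = 0.055·log₂(0.055/0.25) = -0.12014
  Q(2)·log₂(Q(2)/P(2)) = 0.0453·log₂(0.0453/0.25) = -0.11163
  Q(3)·log₂(Q(3)/P(3)) = 0.4271·log₂(0.4271/0.25) = 0.33000
  Q(4)·log₂(Q(4)/P(4)) = 0.4726·log₂(0.4726/0.25) = 0.43417

D_KL(Q||P) = -0.12014 - 0.11163 + 0.33000 + 0.43417 = 0.53240 ≈ 0.5324 bits

These are NOT equal (difference: 0.2070 bits). KL divergence is asymmetric: D_KL(P||Q) ≠ D_KL(Q||P) in general.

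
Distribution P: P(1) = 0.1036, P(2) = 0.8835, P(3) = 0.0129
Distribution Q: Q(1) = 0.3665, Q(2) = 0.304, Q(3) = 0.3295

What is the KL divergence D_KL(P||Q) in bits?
1.1107 bits

D_KL(P||Q) = Σ P(x) log₂(P(x)/Q(x))

Computing term by term:
  P(1)·log₂(P(1)/Q(1)) = 0.1036·log₂(0.1036/0.3665) = -0.18884
  P(2)·log₂(P(2)/Q(2)) = 0.8835·log₂(0.8835/0.304) = 1.35985
  P(3)·log₂(P(3)/Q(3)) = 0.0129·log₂(0.0129/0.3295) = -0.06031

D_KL(P||Q) = -0.18884 + 1.35985 - 0.06031 = 1.11070 ≈ 1.1107 bits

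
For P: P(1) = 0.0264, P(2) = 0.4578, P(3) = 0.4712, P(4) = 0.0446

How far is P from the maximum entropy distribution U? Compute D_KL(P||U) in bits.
0.6339 bits

U(i) = 1/4 for all i

D_KL(P||U) = Σ P(x) log₂(P(x) / (1/4))
           = Σ P(x) log₂(P(x)) + log₂(4)
           = log₂(4) - H(P)

H(P) = -Σ P(x) log₂(P(x)):
  -P(1)·log₂(P(1)) = -(0.0264)·log₂(0.0264) = 0.13842
  -P(2)·log₂(P(2)) = -(0.4578)·log₂(0.4578) = 0.51604
  -P(3)·log₂(P(3)) = -(0.4712)·log₂(0.4712) = 0.51153
  -P(4)·log₂(P(4)) = -(0.0446)·log₂(0.0446) = 0.20011
H(P) = 0.13842 + 0.51604 + 0.51153 + 0.20011 = 1.36610 bits

log₂(4) = 2.00000 bits

D_KL(P||U) = 2.00000 - 1.36610 = 0.63390 ≈ 0.6339 bits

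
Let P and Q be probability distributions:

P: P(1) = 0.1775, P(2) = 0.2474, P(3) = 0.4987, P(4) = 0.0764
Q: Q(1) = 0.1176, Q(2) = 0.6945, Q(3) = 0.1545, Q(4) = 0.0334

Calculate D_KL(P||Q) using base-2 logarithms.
0.6713 bits

D_KL(P||Q) = Σ P(x) log₂(P(x)/Q(x))

Computing term by term:
  P(1)·log₂(P(1)/Q(1)) = 0.1775·log₂(0.1775/0.1176) = 0.10542
  P(2)·log₂(P(2)/Q(2)) = 0.2474·log₂(0.2474/0.6945) = -0.36841
  P(3)·log₂(P(3)/Q(3)) = 0.4987·log₂(0.4987/0.1545) = 0.84308
  P(4)·log₂(P(4)/Q(4)) = 0.0764·log₂(0.0764/0.0334) = 0.09120

D_KL(P||Q) = 0.10542 - 0.36841 + 0.84308 + 0.09120 = 0.67129 ≈ 0.6713 bits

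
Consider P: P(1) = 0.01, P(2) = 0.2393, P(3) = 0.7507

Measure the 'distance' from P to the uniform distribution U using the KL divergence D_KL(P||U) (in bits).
0.7143 bits

U(i) = 1/3 for all i

D_KL(P||U) = Σ P(x) log₂(P(x) / (1/3))
           = Σ P(x) log₂(P(x)) + log₂(3)
           = log₂(3) - H(P)

H(P) = -Σ P(x) log₂(P(x)):
  -P(1)·log₂(P(1)) = -(0.01)·log₂(0.01) = 0.06644
  -P(2)·log₂(P(2)) = -(0.2393)·log₂(0.2393) = 0.49370
  -P(3)·log₂(P(3)) = -(0.7507)·log₂(0.7507) = 0.31056
H(P) = 0.06644 + 0.49370 + 0.31056 = 0.87070 bits

log₂(3) = 1.58496 bits

D_KL(P||U) = 1.58496 - 0.87070 = 0.71426 ≈ 0.7143 bits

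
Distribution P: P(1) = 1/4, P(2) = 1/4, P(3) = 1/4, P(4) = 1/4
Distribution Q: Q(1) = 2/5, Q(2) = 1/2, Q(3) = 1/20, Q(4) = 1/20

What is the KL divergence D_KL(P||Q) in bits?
0.7414 bits

D_KL(P||Q) = Σ P(x) log₂(P(x)/Q(x))

Computing term by term:
  P(1)·log₂(P(1)/Q(1)) = (1/4)·log₂((1/4)/(2/5)) = -0.16952
  P(2)·log₂(P(2)/Q(2)) = (1/4)·log₂((1/4)/(1/2)) = -0.25000
  P(3)·log₂(P(3)/Q(3)) = (1/4)·log₂((1/4)/(1/20)) = 0.58048
  P(4)·log₂(P(4)/Q(4)) = (1/4)·log₂((1/4)/(1/20)) = 0.58048

D_KL(P||Q) = -0.16952 - 0.25000 + 0.58048 + 0.58048 = 0.74144 ≈ 0.7414 bits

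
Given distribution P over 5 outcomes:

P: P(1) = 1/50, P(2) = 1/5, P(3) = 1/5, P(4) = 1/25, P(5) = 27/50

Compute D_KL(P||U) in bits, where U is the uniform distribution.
0.6145 bits

U(i) = 1/5 for all i

D_KL(P||U) = Σ P(x) log₂(P(x) / (1/5))
           = Σ P(x) log₂(P(x)) + log₂(5)
           = log₂(5) - H(P)

H(P) = -Σ P(x) log₂(P(x)):
  -P(1)·log₂(P(1)) = -(1/50)·log₂(1/50) = 0.11288
  -P(2)·log₂(P(2)) = -(1/5)·log₂(1/5) = 0.46439
  -P(3)·log₂(P(3)) = -(1/5)·log₂(1/5) = 0.46439
  -P(4)·log₂(P(4)) = -(1/25)·log₂(1/25) = 0.18575
  -P(5)·log₂(P(5)) = -(27/50)·log₂(27/50) = 0.48004
H(P) = 0.11288 + 0.46439 + 0.46439 + 0.18575 + 0.48004 = 1.70745 bits

log₂(5) = 2.32193 bits

D_KL(P||U) = 2.32193 - 1.70745 = 0.61448 ≈ 0.6145 bits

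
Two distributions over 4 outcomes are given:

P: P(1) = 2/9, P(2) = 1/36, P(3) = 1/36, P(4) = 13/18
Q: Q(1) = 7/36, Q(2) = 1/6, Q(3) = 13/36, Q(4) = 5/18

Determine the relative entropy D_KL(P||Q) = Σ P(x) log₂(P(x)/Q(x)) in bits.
0.8638 bits

D_KL(P||Q) = Σ P(x) log₂(P(x)/Q(x))

Computing term by term:
  P(1)·log₂(P(1)/Q(1)) = (2/9)·log₂((2/9)/(7/36)) = 0.04281
  P(2)·log₂(P(2)/Q(2)) = (1/36)·log₂((1/36)/(1/6)) = -0.07180
  P(3)·log₂(P(3)/Q(3)) = (1/36)·log₂((1/36)/(13/36)) = -0.10279
  P(4)·log₂(P(4)/Q(4)) = (13/18)·log₂((13/18)/(5/18)) = 0.99559

D_KL(P||Q) = 0.04281 - 0.07180 - 0.10279 + 0.99559 = 0.86381 ≈ 0.8638 bits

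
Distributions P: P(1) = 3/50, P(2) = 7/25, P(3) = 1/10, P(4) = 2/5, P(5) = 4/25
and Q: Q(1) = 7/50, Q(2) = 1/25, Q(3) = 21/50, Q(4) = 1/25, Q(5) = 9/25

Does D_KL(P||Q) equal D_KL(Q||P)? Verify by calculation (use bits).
D_KL(P||Q) = 1.6473 bits, D_KL(Q||P) = 1.2167 bits. No — D_KL(P||Q) ≠ D_KL(Q||P) for this pair.

D_KL(P||Q) = Σ P(x) log₂(P(x)/Q(x))

Computing term by term:
  P(1)·log₂(P(1)/Q(1)) = (3/50)·log₂((3/50)/(7/50)) = -0.07334
  P(2)·log₂(P(2)/Q(2)) = (7/25)·log₂((7/25)/(1/25)) = 0.78606
  P(3)·log₂(P(3)/Q(3)) = (1/10)·log₂((1/10)/(21/50)) = -0.20704
  P(4)·log₂(P(4)/Q(4)) = (2/5)·log₂((2/5)/(1/25)) = 1.32877
  P(5)·log₂(P(5)/Q(5)) = (4/25)·log₂((4/25)/(9/25)) = -0.18719

D_KL(P||Q) = -0.07334 + 0.78606 - 0.20704 + 1.32877 - 0.18719 = 1.64726 ≈ 1.6473 bits

D_KL(Q||P) = Σ Q(x) log₂(Q(x)/P(x))

Computing term by term:
  Q(1)·log₂(Q(1)/P(1)) = (7/50)·log₂((7/50)/(3/50)) = 0.17113
  Q(2)·log₂(Q(2)/P(2)) = (1/25)·log₂((1/25)/(7/25)) = -0.11229
  Q(3)·log₂(Q(3)/P(3)) = (21/50)·log₂((21/50)/(1/10)) = 0.86956
  Q(4)·log₂(Q(4)/P(4)) = (1/25)·log₂((1/25)/(2/5)) = -0.13288
  Q(5)·log₂(Q(5)/P(5)) = (9/25)·log₂((9/25)/(4/25)) = 0.42117

D_KL(Q||P) = 0.17113 - 0.11229 + 0.86956 - 0.13288 + 0.42117 = 1.21669 ≈ 1.2167 bits

These are NOT equal (difference: 0.4306 bits). KL divergence is asymmetric: D_KL(P||Q) ≠ D_KL(Q||P) in general.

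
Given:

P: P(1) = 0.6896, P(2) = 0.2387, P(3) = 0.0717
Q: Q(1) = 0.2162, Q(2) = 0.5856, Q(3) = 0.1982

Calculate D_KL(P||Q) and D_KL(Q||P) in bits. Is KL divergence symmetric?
D_KL(P||Q) = 0.7397 bits, D_KL(Q||P) = 0.6871 bits. No, KL divergence is not symmetric.

D_KL(P||Q) = Σ P(x) log₂(P(x)/Q(x))

Computing term by term:
  P(1)·log₂(P(1)/Q(1)) = 0.6896·log₂(0.6896/0.2162) = 1.15397
  P(2)·log₂(P(2)/Q(2)) = 0.2387·log₂(0.2387/0.5856) = -0.30905
  P(3)·log₂(P(3)/Q(3)) = 0.0717·log₂(0.0717/0.1982) = -0.10518

D_KL(P||Q) = 1.15397 - 0.30905 - 0.10518 = 0.73974 ≈ 0.7397 bits

D_KL(Q||P) = Σ Q(x) log₂(Q(x)/P(x))

Computing term by term:
  Q(1)·log₂(Q(1)/P(1)) = 0.2162·log₂(0.2162/0.6896) = -0.36179
  Q(2)·log₂(Q(2)/P(2)) = 0.5856·log₂(0.5856/0.2387) = 0.75819
  Q(3)·log₂(Q(3)/P(3)) = 0.1982·log₂(0.1982/0.0717) = 0.29074

D_KL(Q||P) = -0.36179 + 0.75819 + 0.29074 = 0.68714 ≈ 0.6871 bits

These are NOT equal (difference: 0.0526 bits). KL divergence is asymmetric: D_KL(P||Q) ≠ D_KL(Q||P) in general.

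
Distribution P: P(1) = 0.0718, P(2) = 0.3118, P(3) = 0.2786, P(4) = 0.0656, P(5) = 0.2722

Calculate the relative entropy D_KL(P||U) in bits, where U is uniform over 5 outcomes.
0.2424 bits

U(i) = 1/5 for all i

D_KL(P||U) = Σ P(x) log₂(P(x) / (1/5))
           = Σ P(x) log₂(P(x)) + log₂(5)
           = log₂(5) - H(P)

H(P) = -Σ P(x) log₂(P(x)):
  -P(1)·log₂(P(1)) = -(0.0718)·log₂(0.0718) = 0.27283
  -P(2)·log₂(P(2)) = -(0.3118)·log₂(0.3118) = 0.52423
  -P(3)·log₂(P(3)) = -(0.2786)·log₂(0.2786) = 0.51366
  -P(4)·log₂(P(4)) = -(0.0656)·log₂(0.0656) = 0.25782
  -P(5)·log₂(P(5)) = -(0.2722)·log₂(0.2722) = 0.51099
H(P) = 0.27283 + 0.52423 + 0.51366 + 0.25782 + 0.51099 = 2.07953 bits

log₂(5) = 2.32193 bits

D_KL(P||U) = 2.32193 - 2.07953 = 0.24240 ≈ 0.2424 bits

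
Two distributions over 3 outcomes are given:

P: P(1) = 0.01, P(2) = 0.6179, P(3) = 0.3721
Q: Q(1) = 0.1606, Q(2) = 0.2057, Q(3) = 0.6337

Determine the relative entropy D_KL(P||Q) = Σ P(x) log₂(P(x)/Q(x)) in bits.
0.6546 bits

D_KL(P||Q) = Σ P(x) log₂(P(x)/Q(x))

Computing term by term:
  P(1)·log₂(P(1)/Q(1)) = 0.01·log₂(0.01/0.1606) = -0.04005
  P(2)·log₂(P(2)/Q(2)) = 0.6179·log₂(0.6179/0.2057) = 0.98050
  P(3)·log₂(P(3)/Q(3)) = 0.3721·log₂(0.3721/0.6337) = -0.28581

D_KL(P||Q) = -0.04005 + 0.98050 - 0.28581 = 0.65464 ≈ 0.6546 bits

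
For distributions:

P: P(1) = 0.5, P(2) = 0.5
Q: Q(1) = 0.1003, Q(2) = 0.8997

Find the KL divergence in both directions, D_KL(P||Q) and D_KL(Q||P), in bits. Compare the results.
D_KL(P||Q) = 0.7350 bits, D_KL(Q||P) = 0.5301 bits. D_KL(P||Q) is larger than D_KL(Q||P) by 0.2049 bits; the two directions differ.

D_KL(P||Q) = Σ P(x) log₂(P(x)/Q(x))

Computing term by term:
  P(1)·log₂(P(1)/Q(1)) = 0.5·log₂(0.5/0.1003) = 1.15880
  P(2)·log₂(P(2)/Q(2)) = 0.5·log₂(0.5/0.8997) = -0.42376

D_KL(P||Q) = 1.15880 - 0.42376 = 0.73504 ≈ 0.7350 bits

D_KL(Q||P) = Σ Q(x) log₂(Q(x)/P(x))

Computing term by term:
  Q(1)·log₂(Q(1)/P(1)) = 0.1003·log₂(0.1003/0.5) = -0.23246
  Q(2)·log₂(Q(2)/P(2)) = 0.8997·log₂(0.8997/0.5) = 0.76251

D_KL(Q||P) = -0.23246 + 0.76251 = 0.53005 ≈ 0.5301 bits

These are NOT equal (difference: 0.2049 bits). KL divergence is asymmetric: D_KL(P||Q) ≠ D_KL(Q||P) in general.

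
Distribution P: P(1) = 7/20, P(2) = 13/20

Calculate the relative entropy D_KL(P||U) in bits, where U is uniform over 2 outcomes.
0.0659 bits

U(i) = 1/2 for all i

D_KL(P||U) = Σ P(x) log₂(P(x) / (1/2))
           = Σ P(x) log₂(P(x)) + log₂(2)
           = log₂(2) - H(P)

H(P) = -Σ P(x) log₂(P(x)):
  -P(1)·log₂(P(1)) = -(7/20)·log₂(7/20) = 0.53010
  -P(2)·log₂(P(2)) = -(13/20)·log₂(13/20) = 0.40397
H(P) = 0.53010 + 0.40397 = 0.93407 bits

log₂(2) = 1.00000 bits

D_KL(P||U) = 1.00000 - 0.93407 = 0.06593 ≈ 0.0659 bits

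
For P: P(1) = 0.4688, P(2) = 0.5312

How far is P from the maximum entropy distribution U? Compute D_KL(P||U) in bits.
0.0028 bits

U(i) = 1/2 for all i

D_KL(P||U) = Σ P(x) log₂(P(x) / (1/2))
           = Σ P(x) log₂(P(x)) + log₂(2)
           = log₂(2) - H(P)

H(P) = -Σ P(x) log₂(P(x)):
  -P(1)·log₂(P(1)) = -(0.4688)·log₂(0.4688) = 0.51238
  -P(2)·log₂(P(2)) = -(0.5312)·log₂(0.5312) = 0.48481
H(P) = 0.51238 + 0.48481 = 0.99719 bits

log₂(2) = 1.00000 bits

D_KL(P||U) = 1.00000 - 0.99719 = 0.00281 ≈ 0.0028 bits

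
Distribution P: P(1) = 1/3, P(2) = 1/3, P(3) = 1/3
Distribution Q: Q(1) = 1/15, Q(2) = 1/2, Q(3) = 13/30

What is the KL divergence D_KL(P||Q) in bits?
0.4528 bits

D_KL(P||Q) = Σ P(x) log₂(P(x)/Q(x))

Computing term by term:
  P(1)·log₂(P(1)/Q(1)) = (1/3)·log₂((1/3)/(1/15)) = 0.77398
  P(2)·log₂(P(2)/Q(2)) = (1/3)·log₂((1/3)/(1/2)) = -0.19499
  P(3)·log₂(P(3)/Q(3)) = (1/3)·log₂((1/3)/(13/30)) = -0.12617

D_KL(P||Q) = 0.77398 - 0.19499 - 0.12617 = 0.45282 ≈ 0.4528 bits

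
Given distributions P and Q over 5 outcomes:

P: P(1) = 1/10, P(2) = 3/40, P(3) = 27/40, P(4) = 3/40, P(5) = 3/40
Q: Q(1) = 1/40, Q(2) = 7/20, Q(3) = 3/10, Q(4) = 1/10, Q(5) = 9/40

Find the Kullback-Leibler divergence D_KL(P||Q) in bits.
0.6730 bits

D_KL(P||Q) = Σ P(x) log₂(P(x)/Q(x))

Computing term by term:
  P(1)·log₂(P(1)/Q(1)) = (1/10)·log₂((1/10)/(1/40)) = 0.20000
  P(2)·log₂(P(2)/Q(2)) = (3/40)·log₂((3/40)/(7/20)) = -0.16668
  P(3)·log₂(P(3)/Q(3)) = (27/40)·log₂((27/40)/(3/10)) = 0.78970
  P(4)·log₂(P(4)/Q(4)) = (3/40)·log₂((3/40)/(1/10)) = -0.03113
  P(5)·log₂(P(5)/Q(5)) = (3/40)·log₂((3/40)/(9/40)) = -0.11887

D_KL(P||Q) = 0.20000 - 0.16668 + 0.78970 - 0.03113 - 0.11887 = 0.67302 ≈ 0.6730 bits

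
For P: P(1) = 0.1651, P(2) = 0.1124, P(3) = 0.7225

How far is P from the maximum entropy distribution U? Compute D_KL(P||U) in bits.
0.4627 bits

U(i) = 1/3 for all i

D_KL(P||U) = Σ P(x) log₂(P(x) / (1/3))
           = Σ P(x) log₂(P(x)) + log₂(3)
           = log₂(3) - H(P)

H(P) = -Σ P(x) log₂(P(x)):
  -P(1)·log₂(P(1)) = -(0.1651)·log₂(0.1651) = 0.42903
  -P(2)·log₂(P(2)) = -(0.1124)·log₂(0.1124) = 0.35443
  -P(3)·log₂(P(3)) = -(0.7225)·log₂(0.7225) = 0.33880
H(P) = 0.42903 + 0.35443 + 0.33880 = 1.12226 bits

log₂(3) = 1.58496 bits

D_KL(P||U) = 1.58496 - 1.12226 = 0.46270 ≈ 0.4627 bits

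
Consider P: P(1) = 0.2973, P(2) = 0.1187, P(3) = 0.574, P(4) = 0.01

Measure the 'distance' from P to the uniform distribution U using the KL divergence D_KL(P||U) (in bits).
0.5886 bits

U(i) = 1/4 for all i

D_KL(P||U) = Σ P(x) log₂(P(x) / (1/4))
           = Σ P(x) log₂(P(x)) + log₂(4)
           = log₂(4) - H(P)

H(P) = -Σ P(x) log₂(P(x)):
  -P(1)·log₂(P(1)) = -(0.2973)·log₂(0.2973) = 0.52028
  -P(2)·log₂(P(2)) = -(0.1187)·log₂(0.1187) = 0.36496
  -P(3)·log₂(P(3)) = -(0.574)·log₂(0.574) = 0.45970
  -P(4)·log₂(P(4)) = -(0.01)·log₂(0.01) = 0.06644
H(P) = 0.52028 + 0.36496 + 0.45970 + 0.06644 = 1.41138 bits

log₂(4) = 2.00000 bits

D_KL(P||U) = 2.00000 - 1.41138 = 0.58862 ≈ 0.5886 bits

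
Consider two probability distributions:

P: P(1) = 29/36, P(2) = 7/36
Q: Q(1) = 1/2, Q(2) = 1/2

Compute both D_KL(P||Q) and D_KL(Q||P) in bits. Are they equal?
D_KL(P||Q) = 0.2893 bits, D_KL(Q||P) = 0.3373 bits. No, they are not equal.

D_KL(P||Q) = Σ P(x) log₂(P(x)/Q(x))

Computing term by term:
  P(1)·log₂(P(1)/Q(1)) = (29/36)·log₂((29/36)/(1/2)) = 0.55427
  P(2)·log₂(P(2)/Q(2)) = (7/36)·log₂((7/36)/(1/2)) = -0.26494

D_KL(P||Q) = 0.55427 - 0.26494 = 0.28933 ≈ 0.2893 bits

D_KL(Q||P) = Σ Q(x) log₂(Q(x)/P(x))

Computing term by term:
  Q(1)·log₂(Q(1)/P(1)) = (1/2)·log₂((1/2)/(29/36)) = -0.34403
  Q(2)·log₂(Q(2)/P(2)) = (1/2)·log₂((1/2)/(7/36)) = 0.68129

D_KL(Q||P) = -0.34403 + 0.68129 = 0.33726 ≈ 0.3373 bits

These are NOT equal (difference: 0.0480 bits). KL divergence is asymmetric: D_KL(P||Q) ≠ D_KL(Q||P) in general.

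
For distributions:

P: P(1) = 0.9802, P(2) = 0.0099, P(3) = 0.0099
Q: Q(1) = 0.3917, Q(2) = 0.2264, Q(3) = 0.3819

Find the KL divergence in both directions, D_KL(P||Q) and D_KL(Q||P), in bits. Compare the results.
D_KL(P||Q) = 1.2003 bits, D_KL(Q||P) = 2.5164 bits. D_KL(Q||P) is larger than D_KL(P||Q) by 1.3161 bits; the two directions differ.

D_KL(P||Q) = Σ P(x) log₂(P(x)/Q(x))

Computing term by term:
  P(1)·log₂(P(1)/Q(1)) = 0.9802·log₂(0.9802/0.3917) = 1.29713
  P(2)·log₂(P(2)/Q(2)) = 0.0099·log₂(0.0099/0.2264) = -0.04470
  P(3)·log₂(P(3)/Q(3)) = 0.0099·log₂(0.0099/0.3819) = -0.05217

D_KL(P||Q) = 1.29713 - 0.04470 - 0.05217 = 1.20026 ≈ 1.2003 bits

D_KL(Q||P) = Σ Q(x) log₂(Q(x)/P(x))

Computing term by term:
  Q(1)·log₂(Q(1)/P(1)) = 0.3917·log₂(0.3917/0.9802) = -0.51835
  Q(2)·log₂(Q(2)/P(2)) = 0.2264·log₂(0.2264/0.0099) = 1.02226
  Q(3)·log₂(Q(3)/P(3)) = 0.3819·log₂(0.3819/0.0099) = 2.01247

D_KL(Q||P) = -0.51835 + 1.02226 + 2.01247 = 2.51638 ≈ 2.5164 bits

These are NOT equal (difference: 1.3161 bits). KL divergence is asymmetric: D_KL(P||Q) ≠ D_KL(Q||P) in general.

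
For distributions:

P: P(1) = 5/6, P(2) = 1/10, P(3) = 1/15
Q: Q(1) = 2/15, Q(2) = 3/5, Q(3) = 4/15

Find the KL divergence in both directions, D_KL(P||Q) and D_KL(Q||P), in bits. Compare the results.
D_KL(P||Q) = 1.8114 bits, D_KL(Q||P) = 1.7318 bits. D_KL(P||Q) is larger than D_KL(Q||P) by 0.0796 bits; the two directions differ.

D_KL(P||Q) = Σ P(x) log₂(P(x)/Q(x))

Computing term by term:
  P(1)·log₂(P(1)/Q(1)) = (5/6)·log₂((5/6)/(2/15)) = 2.20321
  P(2)·log₂(P(2)/Q(2)) = (1/10)·log₂((1/10)/(3/5)) = -0.25850
  P(3)·log₂(P(3)/Q(3)) = (1/15)·log₂((1/15)/(4/15)) = -0.13333

D_KL(P||Q) = 2.20321 - 0.25850 - 0.13333 = 1.81138 ≈ 1.8114 bits

D_KL(Q||P) = Σ Q(x) log₂(Q(x)/P(x))

Computing term by term:
  Q(1)·log₂(Q(1)/P(1)) = (2/15)·log₂((2/15)/(5/6)) = -0.35251
  Q(2)·log₂(Q(2)/P(2)) = (3/5)·log₂((3/5)/(1/10)) = 1.55098
  Q(3)·log₂(Q(3)/P(3)) = (4/15)·log₂((4/15)/(1/15)) = 0.53333

D_KL(Q||P) = -0.35251 + 1.55098 + 0.53333 = 1.73180 ≈ 1.7318 bits

These are NOT equal (difference: 0.0796 bits). KL divergence is asymmetric: D_KL(P||Q) ≠ D_KL(Q||P) in general.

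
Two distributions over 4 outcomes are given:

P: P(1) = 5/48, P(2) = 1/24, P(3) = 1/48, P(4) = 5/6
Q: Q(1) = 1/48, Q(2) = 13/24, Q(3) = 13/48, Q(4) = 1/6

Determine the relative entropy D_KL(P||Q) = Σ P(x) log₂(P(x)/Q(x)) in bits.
1.9455 bits

D_KL(P||Q) = Σ P(x) log₂(P(x)/Q(x))

Computing term by term:
  P(1)·log₂(P(1)/Q(1)) = (5/48)·log₂((5/48)/(1/48)) = 0.24187
  P(2)·log₂(P(2)/Q(2)) = (1/24)·log₂((1/24)/(13/24)) = -0.15418
  P(3)·log₂(P(3)/Q(3)) = (1/48)·log₂((1/48)/(13/48)) = -0.07709
  P(4)·log₂(P(4)/Q(4)) = (5/6)·log₂((5/6)/(1/6)) = 1.93494

D_KL(P||Q) = 0.24187 - 0.15418 - 0.07709 + 1.93494 = 1.94554 ≈ 1.9455 bits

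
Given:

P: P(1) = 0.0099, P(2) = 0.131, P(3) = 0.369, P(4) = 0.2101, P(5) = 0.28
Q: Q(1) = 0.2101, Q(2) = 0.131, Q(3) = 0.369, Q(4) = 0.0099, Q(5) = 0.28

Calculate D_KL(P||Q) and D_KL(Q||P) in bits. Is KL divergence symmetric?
D_KL(P||Q) = 0.8824 bits, D_KL(Q||P) = 0.8824 bits. The two values coincide for this particular pair, but no — KL divergence is not symmetric in general.

D_KL(P||Q) = Σ P(x) log₂(P(x)/Q(x))

Computing term by term:
  P(1)·log₂(P(1)/Q(1)) = 0.0099·log₂(0.0099/0.2101) = -0.04363
  P(2)·log₂(P(2)/Q(2)) = 0.131·log₂(0.131/0.131) = 0.00000
  P(3)·log₂(P(3)/Q(3)) = 0.369·log₂(0.369/0.369) = 0.00000
  P(4)·log₂(P(4)/Q(4)) = 0.2101·log₂(0.2101/0.0099) = 0.92602
  P(5)·log₂(P(5)/Q(5)) = 0.28·log₂(0.28/0.28) = 0.00000

D_KL(P||Q) = -0.04363 + 0.00000 + 0.00000 + 0.92602 + 0.00000 = 0.88239 ≈ 0.8824 bits

D_KL(Q||P) = Σ Q(x) log₂(Q(x)/P(x))

Computing term by term:
  Q(1)·log₂(Q(1)/P(1)) = 0.2101·log₂(0.2101/0.0099) = 0.92602
  Q(2)·log₂(Q(2)/P(2)) = 0.131·log₂(0.131/0.131) = 0.00000
  Q(3)·log₂(Q(3)/P(3)) = 0.369·log₂(0.369/0.369) = 0.00000
  Q(4)·log₂(Q(4)/P(4)) = 0.0099·log₂(0.0099/0.2101) = -0.04363
  Q(5)·log₂(Q(5)/P(5)) = 0.28·log₂(0.28/0.28) = 0.00000

D_KL(Q||P) = 0.92602 + 0.00000 + 0.00000 - 0.04363 + 0.00000 = 0.88239 ≈ 0.8824 bits

These ARE equal here. Q is P with outcomes relabeled (Q(1) = P(4), Q(4) = P(1)) by a relabeling that is its own inverse, so the two sums contain exactly the same terms in a different order. This is a special case — KL divergence is not symmetric in general: D_KL(P||Q) ≠ D_KL(Q||P) for most P, Q.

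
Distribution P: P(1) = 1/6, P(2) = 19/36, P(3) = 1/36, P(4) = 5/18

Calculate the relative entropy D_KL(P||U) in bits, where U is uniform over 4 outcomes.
0.4256 bits

U(i) = 1/4 for all i

D_KL(P||U) = Σ P(x) log₂(P(x) / (1/4))
           = Σ P(x) log₂(P(x)) + log₂(4)
           = log₂(4) - H(P)

H(P) = -Σ P(x) log₂(P(x)):
  -P(1)·log₂(P(1)) = -(1/6)·log₂(1/6) = 0.43083
  -P(2)·log₂(P(2)) = -(19/36)·log₂(19/36) = 0.48661
  -P(3)·log₂(P(3)) = -(1/36)·log₂(1/36) = 0.14361
  -P(4)·log₂(P(4)) = -(5/18)·log₂(5/18) = 0.51333
H(P) = 0.43083 + 0.48661 + 0.14361 + 0.51333 = 1.57438 bits

log₂(4) = 2.00000 bits

D_KL(P||U) = 2.00000 - 1.57438 = 0.42562 ≈ 0.4256 bits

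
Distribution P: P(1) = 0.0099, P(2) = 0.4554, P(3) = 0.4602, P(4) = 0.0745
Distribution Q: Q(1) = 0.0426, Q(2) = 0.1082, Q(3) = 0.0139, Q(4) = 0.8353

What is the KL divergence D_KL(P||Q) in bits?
2.9872 bits

D_KL(P||Q) = Σ P(x) log₂(P(x)/Q(x))

Computing term by term:
  P(1)·log₂(P(1)/Q(1)) = 0.0099·log₂(0.0099/0.0426) = -0.02084
  P(2)·log₂(P(2)/Q(2)) = 0.4554·log₂(0.4554/0.1082) = 0.94424
  P(3)·log₂(P(3)/Q(3)) = 0.4602·log₂(0.4602/0.0139) = 2.32360
  P(4)·log₂(P(4)/Q(4)) = 0.0745·log₂(0.0745/0.8353) = -0.25978

D_KL(P||Q) = -0.02084 + 0.94424 + 2.32360 - 0.25978 = 2.98722 ≈ 2.9872 bits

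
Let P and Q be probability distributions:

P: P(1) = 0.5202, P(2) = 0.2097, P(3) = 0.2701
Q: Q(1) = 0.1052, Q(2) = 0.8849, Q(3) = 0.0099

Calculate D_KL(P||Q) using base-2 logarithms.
2.0523 bits

D_KL(P||Q) = Σ P(x) log₂(P(x)/Q(x))

Computing term by term:
  P(1)·log₂(P(1)/Q(1)) = 0.5202·log₂(0.5202/0.1052) = 1.19955
  P(2)·log₂(P(2)/Q(2)) = 0.2097·log₂(0.2097/0.8849) = -0.43559
  P(3)·log₂(P(3)/Q(3)) = 0.2701·log₂(0.2701/0.0099) = 1.28836

D_KL(P||Q) = 1.19955 - 0.43559 + 1.28836 = 2.05232 ≈ 2.0523 bits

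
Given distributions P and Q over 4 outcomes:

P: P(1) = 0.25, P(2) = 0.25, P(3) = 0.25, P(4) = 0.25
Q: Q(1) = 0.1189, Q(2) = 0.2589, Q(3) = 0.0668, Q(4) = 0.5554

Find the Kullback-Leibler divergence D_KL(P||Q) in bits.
0.4435 bits

D_KL(P||Q) = Σ P(x) log₂(P(x)/Q(x))

Computing term by term:
  P(1)·log₂(P(1)/Q(1)) = 0.25·log₂(0.25/0.1189) = 0.26804
  P(2)·log₂(P(2)/Q(2)) = 0.25·log₂(0.25/0.2589) = -0.01262
  P(3)·log₂(P(3)/Q(3)) = 0.25·log₂(0.25/0.0668) = 0.47600
  P(4)·log₂(P(4)/Q(4)) = 0.25·log₂(0.25/0.5554) = -0.28790

D_KL(P||Q) = 0.26804 - 0.01262 + 0.47600 - 0.28790 = 0.44352 ≈ 0.4435 bits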